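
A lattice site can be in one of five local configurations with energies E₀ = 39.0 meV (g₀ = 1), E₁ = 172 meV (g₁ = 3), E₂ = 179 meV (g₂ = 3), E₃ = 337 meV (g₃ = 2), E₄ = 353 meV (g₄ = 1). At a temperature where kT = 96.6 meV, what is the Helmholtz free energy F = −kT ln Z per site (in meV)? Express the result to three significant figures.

-53.0 meV

Eᵢ/kT = 0.40373, 1.7805, 1.8530, 3.4886, 3.6542.
Z = Σ gᵢe^(−Eᵢ/kT) = 1·e^(−0.40373) + 3·e^(−1.7805) + 3·e^(−1.8530) + 2·e^(−3.4886) + 1·e^(−3.6542) = 0.66782 + 0.50566 + 0.47030 + 0.061087 + 0.025882 = 1.7307.
F = −kT ln Z = −96.6 × ln(1.7307) = −96.6 × 0.54853 = -53.0 meV.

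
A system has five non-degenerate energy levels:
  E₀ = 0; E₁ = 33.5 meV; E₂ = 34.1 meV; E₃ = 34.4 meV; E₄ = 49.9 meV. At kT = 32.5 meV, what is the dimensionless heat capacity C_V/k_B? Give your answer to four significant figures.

0.3331

Eᵢ/kT = 0, 1.03077, 1.04923, 1.05846, 1.53538.
Z = Σ e^(−Eᵢ/kT) = e^(−0) + e^(−1.03077) + e^(−1.04923) + e^(−1.05846) + e^(−1.53538) = 1.00000 + 0.356732 + 0.350207 + 0.346990 + 0.215374 = 2.26930.
⟨E⟩ = 20.5245 meV, ⟨E²⟩ = 773.130 meV².
C_V/k_B = (⟨E²⟩ − ⟨E⟩²)/(kT)² = (773.130 − 421.255)/1056.25 = 0.3331.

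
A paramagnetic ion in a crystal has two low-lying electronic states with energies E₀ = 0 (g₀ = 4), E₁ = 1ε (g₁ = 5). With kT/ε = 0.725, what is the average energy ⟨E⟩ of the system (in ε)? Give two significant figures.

0.24 ε

Eᵢ/kT = 0, 1.379.
Z = Σ gᵢe^(−Eᵢ/kT) = 4·e^(−0) + 5·e^(−1.379) = 4.000 + 1.259 = 5.259.
⟨E⟩ = Σ Eᵢ gᵢe^(−Eᵢ/kT) / Z = (0·4.000 + 1·1.259) / 5.259 = 0.24 ε.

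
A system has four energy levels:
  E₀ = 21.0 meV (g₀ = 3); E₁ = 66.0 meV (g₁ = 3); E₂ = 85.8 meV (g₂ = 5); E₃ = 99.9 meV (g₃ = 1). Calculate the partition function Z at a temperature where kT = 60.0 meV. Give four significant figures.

Z = 4.498

Eᵢ/kT = 0.350000, 1.10000, 1.43000, 1.66500.
Z = Σ gᵢe^(−Eᵢ/kT) = 3·e^(−0.350000) + 3·e^(−1.10000) + 5·e^(−1.43000) + 1·e^(−1.66500) = 2.11406 + 0.998613 + 1.19654 + 0.189191 = 4.49840.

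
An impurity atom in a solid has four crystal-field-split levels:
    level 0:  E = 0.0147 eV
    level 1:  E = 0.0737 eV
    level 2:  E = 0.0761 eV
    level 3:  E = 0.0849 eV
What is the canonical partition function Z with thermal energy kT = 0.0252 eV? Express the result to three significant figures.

Z = 0.695

Eᵢ/kT = 0.58333, 2.9246, 3.0198, 3.3690.
Z = Σ e^(−Eᵢ/kT) = e^(−0.58333) + e^(−2.9246) + e^(−3.0198) + e^(−3.3690) = 0.55804 + 0.053686 + 0.048811 + 0.034424 = 0.69496.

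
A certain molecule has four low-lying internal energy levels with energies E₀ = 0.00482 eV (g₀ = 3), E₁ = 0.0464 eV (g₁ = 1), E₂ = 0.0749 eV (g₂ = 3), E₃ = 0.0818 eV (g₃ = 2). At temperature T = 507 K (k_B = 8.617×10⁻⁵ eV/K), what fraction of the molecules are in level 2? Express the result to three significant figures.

k_BT = 8.617×10⁻⁵ × 507 K = 0.043688 eV.
Eᵢ/kT = 0.11033, 1.0621, 1.7144, 1.8724.
Z = Σ gᵢe^(−Eᵢ/kT) = 3·e^(−0.11033) + 1·e^(−1.0621) + 3·e^(−1.7144) + 2·e^(−1.8724) = 2.6866 + 0.34573 + 0.54022 + 0.30751 = 3.8801.
P₂ = g₂ e^(−E₂/kT) / Z = 0.54022/3.8801 = 0.139.

0.139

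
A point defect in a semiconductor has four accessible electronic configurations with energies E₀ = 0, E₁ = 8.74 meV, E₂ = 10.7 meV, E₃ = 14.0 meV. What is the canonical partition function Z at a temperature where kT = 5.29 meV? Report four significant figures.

Z = 1.395

Eᵢ/kT = 0, 1.65217, 2.02268, 2.64650.
Z = Σ e^(−Eᵢ/kT) = e^(−0) + e^(−1.65217) + e^(−2.02268) + e^(−2.64650) = 1.00000 + 0.191634 + 0.132300 + 0.0708989 = 1.39483.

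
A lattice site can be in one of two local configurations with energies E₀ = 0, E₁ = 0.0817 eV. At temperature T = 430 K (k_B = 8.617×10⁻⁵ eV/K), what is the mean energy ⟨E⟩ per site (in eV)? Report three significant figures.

k_BT = 8.617×10⁻⁵ × 430 K = 0.037053 eV.
Eᵢ/kT = 0, 2.2049.
Z = Σ e^(−Eᵢ/kT) = e^(−0) + e^(−2.2049) = 1.0000 + 0.11026 = 1.1103.
⟨E⟩ = Σ Eᵢ e^(−Eᵢ/kT) / Z = (0·1.0000 + 0.0817·0.11026) / 1.1103 = 0.00811 eV.

0.00811 eV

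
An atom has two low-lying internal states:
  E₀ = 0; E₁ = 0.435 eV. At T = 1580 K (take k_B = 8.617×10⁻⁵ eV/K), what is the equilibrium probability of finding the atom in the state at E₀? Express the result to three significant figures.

k_BT = 8.617×10⁻⁵ × 1580 K = 0.13615 eV.
Eᵢ/kT = 0, 3.1950.
Z = Σ e^(−Eᵢ/kT) = e^(−0) + e^(−3.1950) = 1.0000 + 0.040967 = 1.0410.
P₀ = e^(−E₀/kT) / Z = 1.0000/1.0410 = 0.961.

0.961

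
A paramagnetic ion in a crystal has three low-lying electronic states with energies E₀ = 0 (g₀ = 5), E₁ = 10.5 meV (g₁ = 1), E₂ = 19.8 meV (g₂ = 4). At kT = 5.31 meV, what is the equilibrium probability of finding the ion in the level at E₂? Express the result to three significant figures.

Eᵢ/kT = 0, 1.9774, 3.7288.
Z = Σ gᵢe^(−Eᵢ/kT) = 5·e^(−0) + 1·e^(−1.9774) + 4·e^(−3.7288) = 5.0000 + 0.13843 + 0.096087 = 5.2345.
P₂ = g₂ e^(−E₂/kT) / Z = 0.096087/5.2345 = 0.0184.

0.0184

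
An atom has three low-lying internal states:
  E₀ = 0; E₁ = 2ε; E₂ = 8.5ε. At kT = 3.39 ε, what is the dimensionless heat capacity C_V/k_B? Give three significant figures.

0.326

Eᵢ/kT = 0, 0.58997, 2.5074.
Z = Σ e^(−Eᵢ/kT) = e^(−0) + e^(−0.58997) + e^(−2.5074) = 1.0000 + 0.55434 + 0.081480 = 1.6358.
⟨E⟩ = 1.1011 ε, ⟨E²⟩ = 4.9543 ε².
C_V/k_B = (⟨E²⟩ − ⟨E⟩²)/(kT)² = (4.9543 − 1.2124)/11.492 = 0.326.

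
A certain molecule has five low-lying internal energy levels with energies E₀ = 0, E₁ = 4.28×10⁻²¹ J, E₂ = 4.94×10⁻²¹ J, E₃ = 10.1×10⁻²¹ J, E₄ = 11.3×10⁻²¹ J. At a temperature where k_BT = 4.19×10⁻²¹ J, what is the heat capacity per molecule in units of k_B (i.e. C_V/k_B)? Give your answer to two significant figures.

Eᵢ/kT = 0, 1.021, 1.179, 2.411, 2.697.
Z = Σ e^(−Eᵢ/kT) = e^(−0) + e^(−1.021) + e^(−1.179) + e^(−2.411) + e^(−2.697) = 1.000 + 0.3602 + 0.3076 + 0.08973 + 0.06741 = 1.825.
⟨E⟩ = 2.591, ⟨E²⟩ = 17.46.
C_V/k_B = (⟨E²⟩ − ⟨E⟩²)/(kT)² = (17.46 − 6.713)/17.56 = 0.61.

0.61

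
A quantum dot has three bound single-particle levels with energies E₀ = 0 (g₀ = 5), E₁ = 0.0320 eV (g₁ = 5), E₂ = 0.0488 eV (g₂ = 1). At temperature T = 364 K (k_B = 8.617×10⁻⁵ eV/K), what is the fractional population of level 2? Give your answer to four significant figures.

0.03009

k_BT = 8.617×10⁻⁵ × 364 K = 0.0313659 eV.
Eᵢ/kT = 0, 1.02022, 1.55583.
Z = Σ gᵢe^(−Eᵢ/kT) = 5·e^(−0) + 5·e^(−1.02022) + 1·e^(−1.55583) = 5.00000 + 1.80258 + 0.211014 = 7.01359.
P₂ = g₂ e^(−E₂/kT) / Z = 0.211014/7.01359 = 0.03009.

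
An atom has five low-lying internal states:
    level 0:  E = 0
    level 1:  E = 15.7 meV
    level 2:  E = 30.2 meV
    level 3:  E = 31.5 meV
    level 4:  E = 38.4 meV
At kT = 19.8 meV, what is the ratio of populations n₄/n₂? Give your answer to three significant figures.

0.661

n₄/n₂ = exp[−(E₄−E₂)/kT] = exp(−(8.2 meV)/(19.8 meV)) = exp(-0.41414) = 0.661.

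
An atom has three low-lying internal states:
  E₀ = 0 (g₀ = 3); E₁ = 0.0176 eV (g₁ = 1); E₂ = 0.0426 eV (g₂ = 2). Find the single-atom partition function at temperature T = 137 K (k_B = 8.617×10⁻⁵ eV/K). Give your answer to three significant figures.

k_BT = 8.617×10⁻⁵ × 137 K = 0.011805 eV.
Eᵢ/kT = 0, 1.4909, 3.6086.
Z = Σ gᵢe^(−Eᵢ/kT) = 3·e^(−0) + 1·e^(−1.4909) + 2·e^(−3.6086) = 3.0000 + 0.22517 + 0.054179 = 3.2793.

Z = 3.28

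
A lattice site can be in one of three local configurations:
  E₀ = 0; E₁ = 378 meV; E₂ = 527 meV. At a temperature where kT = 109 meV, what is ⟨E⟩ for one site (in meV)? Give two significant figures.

Eᵢ/kT = 0, 3.468, 4.835.
Z = Σ e^(−Eᵢ/kT) = e^(−0) + e^(−3.468) + e^(−4.835) = 1.000 + 0.03118 + 0.007947 = 1.039.
⟨E⟩ = Σ Eᵢ e^(−Eᵢ/kT) / Z = (0·1.000 + 378·0.03118 + 527·0.007947) / 1.039 = 15 meV.

15 meV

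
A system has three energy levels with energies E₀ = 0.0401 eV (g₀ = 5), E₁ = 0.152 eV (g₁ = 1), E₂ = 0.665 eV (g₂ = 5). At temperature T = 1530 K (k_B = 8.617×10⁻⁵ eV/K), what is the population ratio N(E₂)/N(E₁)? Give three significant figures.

k_BT = 8.617×10⁻⁵ × 1530 K = 0.13184 eV.
n₂/n₁ = (g₂/g₁) exp[−(E₂−E₁)/kT] = (5/1) × exp(−(0.513 eV)/(0.13184 eV)) = (5/1) × exp(-3.8911) = 0.102.

0.102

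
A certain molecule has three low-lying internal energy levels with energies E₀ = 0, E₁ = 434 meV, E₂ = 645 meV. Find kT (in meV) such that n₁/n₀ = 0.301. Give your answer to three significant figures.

n₁/n₀ = exp[−(E₁−E₀)/kT] = 0.301.
⇒ (E₁−E₀)/kT = ln(1/0.301) = ln(3.3223) = 1.2007.
kT = 434 meV / 1.2007 = 361 meV.

361 meV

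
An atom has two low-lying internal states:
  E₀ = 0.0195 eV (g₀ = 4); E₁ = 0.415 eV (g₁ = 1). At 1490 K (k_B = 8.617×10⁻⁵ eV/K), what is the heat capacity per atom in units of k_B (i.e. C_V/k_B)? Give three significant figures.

k_BT = 8.617×10⁻⁵ × 1490 K = 0.12839 eV.
Eᵢ/kT = 0.15188, 3.2323.
Z = Σ gᵢe^(−Eᵢ/kT) = 4·e^(−0.15188) + 1·e^(−3.2323) = 3.4364 + 0.039467 = 3.4759.
⟨E⟩ = 0.023991 eV, ⟨E²⟩ = 0.0023315 eV².
C_V/k_B = (⟨E²⟩ − ⟨E⟩²)/(kT)² = (0.0023315 − 0.00057557)/0.016484 = 0.107.

0.107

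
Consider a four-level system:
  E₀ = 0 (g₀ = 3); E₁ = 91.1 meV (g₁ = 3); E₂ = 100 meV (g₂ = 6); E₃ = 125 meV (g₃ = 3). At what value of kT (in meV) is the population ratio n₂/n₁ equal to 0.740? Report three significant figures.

8.95 meV

n₂/n₁ = (g₂/g₁) exp[−(E₂−E₁)/kT] = 0.740.
⇒ (E₂−E₁)/kT = ln((6/3)/0.740) = ln(2.7027) = 0.99425.
kT = 8.9 meV / 0.99425 = 8.95 meV.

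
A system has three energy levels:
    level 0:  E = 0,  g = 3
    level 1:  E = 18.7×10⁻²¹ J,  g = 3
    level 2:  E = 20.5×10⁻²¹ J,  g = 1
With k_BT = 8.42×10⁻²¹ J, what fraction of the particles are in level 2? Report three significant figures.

0.0257

Eᵢ/kT = 0, 2.2209, 2.4347.
Z = Σ gᵢe^(−Eᵢ/kT) = 3·e^(−0) + 3·e^(−2.2209) + 1·e^(−2.4347) = 3.0000 + 0.32553 + 0.087624 = 3.4132.
P₂ = g₂ e^(−E₂/kT) / Z = 0.087624/3.4132 = 0.0257.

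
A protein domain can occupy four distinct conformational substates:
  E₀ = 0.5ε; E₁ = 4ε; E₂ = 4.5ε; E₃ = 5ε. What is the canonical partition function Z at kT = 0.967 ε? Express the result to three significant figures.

Z = 0.627

Eᵢ/kT = 0.51706, 4.1365, 4.6536, 5.1706.
Z = Σ e^(−Eᵢ/kT) = e^(−0.51706) + e^(−4.1365) + e^(−4.6536) + e^(−5.1706) = 0.59627 + 0.015979 + 0.0095272 + 0.0056812 = 0.62746.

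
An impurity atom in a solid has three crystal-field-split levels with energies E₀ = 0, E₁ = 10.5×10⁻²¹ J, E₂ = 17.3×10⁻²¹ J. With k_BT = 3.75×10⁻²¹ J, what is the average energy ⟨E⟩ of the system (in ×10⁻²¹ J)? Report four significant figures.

Eᵢ/kT = 0, 2.80000, 4.61333.
Z = Σ e^(−Eᵢ/kT) = e^(−0) + e^(−2.80000) + e^(−4.61333) = 1.00000 + 0.0608101 + 0.00991873 = 1.07073.
⟨E⟩ = Σ Eᵢ e^(−Eᵢ/kT) / Z = (0·1.00000 + 10.5·0.0608101 + 17.3·0.00991873) / 1.07073 = 0.7566 ×10⁻²¹ J.

0.7566 ×10⁻²¹ J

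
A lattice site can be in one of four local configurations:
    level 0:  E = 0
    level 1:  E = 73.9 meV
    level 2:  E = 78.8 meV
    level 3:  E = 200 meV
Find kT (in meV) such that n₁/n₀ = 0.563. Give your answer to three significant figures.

n₁/n₀ = exp[−(E₁−E₀)/kT] = 0.563.
⇒ (E₁−E₀)/kT = ln(1/0.563) = ln(1.7762) = 0.57448.
kT = 73.9 meV / 0.57448 = 129 meV.

129 meV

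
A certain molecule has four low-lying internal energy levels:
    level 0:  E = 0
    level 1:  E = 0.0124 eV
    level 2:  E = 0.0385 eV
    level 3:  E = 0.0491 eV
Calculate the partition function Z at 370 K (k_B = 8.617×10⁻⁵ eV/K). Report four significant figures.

Z = 2.191

k_BT = 8.617×10⁻⁵ × 370 K = 0.0318829 eV.
Eᵢ/kT = 0, 0.388923, 1.20754, 1.54001.
Z = Σ e^(−Eᵢ/kT) = e^(−0) + e^(−0.388923) + e^(−1.20754) + e^(−1.54001) = 1.00000 + 0.677786 + 0.298932 + 0.214379 = 2.19110.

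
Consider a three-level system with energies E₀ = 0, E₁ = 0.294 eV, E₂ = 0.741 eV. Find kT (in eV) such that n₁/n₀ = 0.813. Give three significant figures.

n₁/n₀ = exp[−(E₁−E₀)/kT] = 0.813.
⇒ (E₁−E₀)/kT = ln(1/0.813) = ln(1.2300) = 0.20701.
kT = 0.294 eV / 0.20701 = 1.42 eV.

1.42 eV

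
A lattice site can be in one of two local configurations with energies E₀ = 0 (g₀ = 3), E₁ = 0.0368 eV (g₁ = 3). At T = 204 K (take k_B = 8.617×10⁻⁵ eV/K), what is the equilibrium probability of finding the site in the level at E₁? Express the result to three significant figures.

0.110

k_BT = 8.617×10⁻⁵ × 204 K = 0.017579 eV.
Eᵢ/kT = 0, 2.0934.
Z = Σ gᵢe^(−Eᵢ/kT) = 3·e^(−0) + 3·e^(−2.0934) = 3.0000 + 0.36980 = 3.3698.
P₁ = g₁ e^(−E₁/kT) / Z = 0.36980/3.3698 = 0.110.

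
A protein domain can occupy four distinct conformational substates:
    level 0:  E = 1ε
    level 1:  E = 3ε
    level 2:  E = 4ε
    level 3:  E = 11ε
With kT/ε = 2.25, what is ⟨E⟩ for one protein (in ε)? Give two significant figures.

2.0 ε

Eᵢ/kT = 0.4444, 1.333, 1.778, 4.889.
Z = Σ e^(−Eᵢ/kT) = e^(−0.4444) + e^(−1.333) + e^(−1.778) + e^(−4.889) = 0.6412 + 0.2637 + 0.1690 + 0.007529 = 1.081.
⟨E⟩ = Σ Eᵢ e^(−Eᵢ/kT) / Z = (1·0.6412 + 3·0.2637 + 4·0.1690 + 11·0.007529) / 1.081 = 2.0 ε.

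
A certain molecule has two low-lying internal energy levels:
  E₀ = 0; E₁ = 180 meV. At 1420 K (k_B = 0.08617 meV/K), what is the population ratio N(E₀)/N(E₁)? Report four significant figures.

4.354

k_BT = 0.08617 × 1420 K = 122.361 meV.
n₀/n₁ = exp[−(E₀−E₁)/kT] = exp(−(-180 meV)/(122.361 meV)) = exp(1.47106) = 4.354.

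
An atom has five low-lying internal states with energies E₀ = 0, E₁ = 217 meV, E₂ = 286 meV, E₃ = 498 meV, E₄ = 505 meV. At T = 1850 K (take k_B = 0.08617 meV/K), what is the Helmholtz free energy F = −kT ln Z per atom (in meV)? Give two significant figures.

k_BT = 0.08617 × 1850 K = 159.4 meV.
Eᵢ/kT = 0, 1.361, 1.794, 3.124, 3.168.
Z = Σ e^(−Eᵢ/kT) = e^(−0) + e^(−1.361) + e^(−1.794) + e^(−3.124) + e^(−3.168) = 1.000 + 0.2564 + 0.1663 + 0.04398 + 0.04209 = 1.509.
F = −kT ln Z = −159.4 × ln(1.509) = −159.4 × 0.4114 = -66 meV.

-66 meV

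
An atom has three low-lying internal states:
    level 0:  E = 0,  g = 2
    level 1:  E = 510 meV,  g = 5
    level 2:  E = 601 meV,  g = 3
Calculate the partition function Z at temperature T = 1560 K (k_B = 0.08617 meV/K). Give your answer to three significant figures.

k_BT = 0.08617 × 1560 K = 134.43 meV.
Eᵢ/kT = 0, 3.7938, 4.4707.
Z = Σ gᵢe^(−Eᵢ/kT) = 2·e^(−0) + 5·e^(−3.7938) + 3·e^(−4.4707) = 2.0000 + 0.11255 + 0.034318 = 2.1469.

Z = 2.15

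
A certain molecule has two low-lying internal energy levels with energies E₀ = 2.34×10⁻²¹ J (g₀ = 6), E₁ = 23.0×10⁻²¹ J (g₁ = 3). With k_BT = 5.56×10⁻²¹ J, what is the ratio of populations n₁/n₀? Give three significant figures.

0.0122

n₁/n₀ = (g₁/g₀) exp[−(E₁−E₀)/kT] = (3/6) × exp(−(20.66 ×10⁻²¹ J)/(5.56 ×10⁻²¹ J)) = (3/6) × exp(-3.7158) = 0.0122.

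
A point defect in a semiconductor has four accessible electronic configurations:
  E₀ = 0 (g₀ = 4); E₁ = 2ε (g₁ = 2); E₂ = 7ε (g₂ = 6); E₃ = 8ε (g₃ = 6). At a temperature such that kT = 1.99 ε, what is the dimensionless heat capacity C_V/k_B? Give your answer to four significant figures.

Eᵢ/kT = 0, 1.00503, 3.51759, 4.02010.
Z = Σ gᵢe^(−Eᵢ/kT) = 4·e^(−0) + 2·e^(−1.00503) + 6·e^(−3.51759) + 6·e^(−4.02010) = 4.00000 + 0.732067 + 0.178025 + 0.107707 = 5.01780.
⟨E⟩ = 0.711859 ε, ⟨E²⟩ = 3.69579 ε².
C_V/k_B = (⟨E²⟩ − ⟨E⟩²)/(kT)² = (3.69579 − 0.506743)/3.96010 = 0.8053.

0.8053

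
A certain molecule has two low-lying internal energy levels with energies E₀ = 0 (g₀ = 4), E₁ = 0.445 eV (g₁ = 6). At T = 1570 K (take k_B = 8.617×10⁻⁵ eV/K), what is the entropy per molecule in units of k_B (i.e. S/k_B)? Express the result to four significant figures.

k_BT = 8.617×10⁻⁵ × 1570 K = 0.135287 eV.
Eᵢ/kT = 0, 3.28930.
Z = Σ gᵢe^(−Eᵢ/kT) = 4·e^(−0) + 6·e^(−3.28930) = 4.00000 + 0.223680 = 4.22368.
⟨E⟩ = Σ EᵢPᵢ = 0.0235666 eV.
S/k_B = ln Z + ⟨E⟩/kT = ln(4.22368) + 0.0235666/0.135287 = 1.44071 + 0.174197 = 1.615.

1.615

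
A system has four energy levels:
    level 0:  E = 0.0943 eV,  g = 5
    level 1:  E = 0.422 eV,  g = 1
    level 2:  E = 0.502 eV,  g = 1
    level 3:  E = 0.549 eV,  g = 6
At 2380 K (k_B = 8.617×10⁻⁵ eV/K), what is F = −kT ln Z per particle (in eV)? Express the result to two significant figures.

-0.27 eV

k_BT = 8.617×10⁻⁵ × 2380 K = 0.2051 eV.
Eᵢ/kT = 0.4598, 2.058, 2.448, 2.677.
Z = Σ gᵢe^(−Eᵢ/kT) = 5·e^(−0.4598) + 1·e^(−2.058) + 1·e^(−2.448) + 6·e^(−2.677) = 3.157 + 0.1277 + 0.08647 + 0.4126 = 3.784.
F = −kT ln Z = −0.2051 × ln(3.784) = −0.2051 × 1.331 = -0.27 eV.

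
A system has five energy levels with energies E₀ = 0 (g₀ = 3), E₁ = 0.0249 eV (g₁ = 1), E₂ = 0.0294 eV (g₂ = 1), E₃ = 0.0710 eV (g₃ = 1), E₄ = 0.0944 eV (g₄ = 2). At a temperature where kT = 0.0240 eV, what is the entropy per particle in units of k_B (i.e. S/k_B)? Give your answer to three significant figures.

1.60

Eᵢ/kT = 0, 1.0375, 1.2250, 2.9583, 3.9333.
Z = Σ gᵢe^(−Eᵢ/kT) = 3·e^(−0) + 1·e^(−1.0375) + 1·e^(−1.2250) + 1·e^(−2.9583) + 2·e^(−3.9333) = 3.0000 + 0.35434 + 0.29376 + 0.051907 + 0.039158 = 3.7392.
⟨E⟩ = Σ EᵢPᵢ = 0.0066435 eV.
S/k_B = ln Z + ⟨E⟩/kT = ln(3.7392) + 0.0066435/0.0240 = 1.3189 + 0.27681 = 1.60.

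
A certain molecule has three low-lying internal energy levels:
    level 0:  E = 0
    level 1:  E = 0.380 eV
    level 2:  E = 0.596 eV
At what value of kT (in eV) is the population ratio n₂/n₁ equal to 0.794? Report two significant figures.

n₂/n₁ = exp[−(E₂−E₁)/kT] = 0.794.
⇒ (E₂−E₁)/kT = ln(1/0.794) = ln(1.259) = 0.2303.
kT = 0.216 eV / 0.2303 = 0.94 eV.

0.94 eV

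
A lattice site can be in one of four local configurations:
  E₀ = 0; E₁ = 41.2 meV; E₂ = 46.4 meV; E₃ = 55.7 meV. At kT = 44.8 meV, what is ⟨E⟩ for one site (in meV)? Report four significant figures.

23.98 meV

Eᵢ/kT = 0, 0.919643, 1.03571, 1.24330.
Z = Σ e^(−Eᵢ/kT) = e^(−0) + e^(−0.919643) + e^(−1.03571) + e^(−1.24330) = 1.00000 + 0.398661 + 0.354974 + 0.288431 = 2.04207.
⟨E⟩ = Σ Eᵢ e^(−Eᵢ/kT) / Z = (0·1.00000 + 41.2·0.398661 + 46.4·0.354974 + 55.7·0.288431) / 2.04207 = 23.98 meV.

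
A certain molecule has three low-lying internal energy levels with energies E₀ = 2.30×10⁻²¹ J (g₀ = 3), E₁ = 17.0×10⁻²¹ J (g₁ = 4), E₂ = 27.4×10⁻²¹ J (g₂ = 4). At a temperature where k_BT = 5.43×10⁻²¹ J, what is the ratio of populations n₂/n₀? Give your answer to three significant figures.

n₂/n₀ = (g₂/g₀) exp[−(E₂−E₀)/kT] = (4/3) × exp(−(25.10 ×10⁻²¹ J)/(5.43 ×10⁻²¹ J)) = (4/3) × exp(-4.6225) = 0.0131.

0.0131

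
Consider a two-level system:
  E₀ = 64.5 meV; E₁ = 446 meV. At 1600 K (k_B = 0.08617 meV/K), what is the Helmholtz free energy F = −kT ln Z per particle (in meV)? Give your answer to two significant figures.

56 meV

k_BT = 0.08617 × 1600 K = 137.9 meV.
Eᵢ/kT = 0.4677, 3.234.
Z = Σ e^(−Eᵢ/kT) = e^(−0.4677) + e^(−3.234) = 0.6264 + 0.03940 = 0.6658.
F = −kT ln Z = −137.9 × ln(0.6658) = −137.9 × -0.4068 = 56 meV.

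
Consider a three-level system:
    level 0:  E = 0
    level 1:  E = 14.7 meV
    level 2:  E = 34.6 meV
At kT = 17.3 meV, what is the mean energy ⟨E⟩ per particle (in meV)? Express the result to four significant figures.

7.017 meV

Eᵢ/kT = 0, 0.849711, 2.00000.
Z = Σ e^(−Eᵢ/kT) = e^(−0) + e^(−0.849711) + e^(−2.00000) = 1.00000 + 0.427538 + 0.135335 = 1.56287.
⟨E⟩ = Σ Eᵢ e^(−Eᵢ/kT) / Z = (0·1.00000 + 14.7·0.427538 + 34.6·0.135335) / 1.56287 = 7.017 meV.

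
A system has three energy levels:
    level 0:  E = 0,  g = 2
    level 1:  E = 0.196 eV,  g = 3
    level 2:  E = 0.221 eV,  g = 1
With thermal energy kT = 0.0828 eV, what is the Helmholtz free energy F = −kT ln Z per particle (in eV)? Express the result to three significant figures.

-0.0708 eV

Eᵢ/kT = 0, 2.3671, 2.6691.
Z = Σ gᵢe^(−Eᵢ/kT) = 2·e^(−0) + 3·e^(−2.3671) + 1·e^(−2.6691) = 2.0000 + 0.28126 + 0.069315 = 2.3506.
F = −kT ln Z = −0.0828 × ln(2.3506) = −0.0828 × 0.85467 = -0.0708 eV.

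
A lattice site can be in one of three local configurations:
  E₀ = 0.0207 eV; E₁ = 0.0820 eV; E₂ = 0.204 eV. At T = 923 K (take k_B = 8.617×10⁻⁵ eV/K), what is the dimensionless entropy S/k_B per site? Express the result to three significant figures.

k_BT = 8.617×10⁻⁵ × 923 K = 0.079535 eV.
Eᵢ/kT = 0.26026, 1.0310, 2.5649.
Z = Σ e^(−Eᵢ/kT) = e^(−0.26026) + e^(−1.0310) + e^(−2.5649) = 0.77085 + 0.35665 + 0.076927 = 1.2044.
⟨E⟩ = Σ EᵢPᵢ = 0.050560 eV.
S/k_B = ln Z + ⟨E⟩/kT = ln(1.2044) + 0.050560/0.079535 = 0.18598 + 0.63569 = 0.822.

0.822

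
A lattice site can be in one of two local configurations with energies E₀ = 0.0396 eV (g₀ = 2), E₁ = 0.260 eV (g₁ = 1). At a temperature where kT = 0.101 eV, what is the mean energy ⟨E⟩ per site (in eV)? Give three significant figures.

Eᵢ/kT = 0.39208, 2.5743.
Z = Σ gᵢe^(−Eᵢ/kT) = 2·e^(−0.39208) + 1·e^(−2.5743) = 1.3513 + 0.076207 = 1.4275.
⟨E⟩ = Σ Eᵢ gᵢe^(−Eᵢ/kT) / Z = (0.0396·1.3513 + 0.260·0.076207) / 1.4275 = 0.0514 eV.

0.0514 eV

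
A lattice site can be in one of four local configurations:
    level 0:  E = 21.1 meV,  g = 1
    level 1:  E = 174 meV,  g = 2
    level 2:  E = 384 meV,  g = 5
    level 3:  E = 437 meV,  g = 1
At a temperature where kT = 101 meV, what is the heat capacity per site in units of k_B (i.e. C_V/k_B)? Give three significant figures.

Eᵢ/kT = 0.20891, 1.7228, 3.8020, 4.3267.
Z = Σ gᵢe^(−Eᵢ/kT) = 1·e^(−0.20891) + 2·e^(−1.7228) + 5·e^(−3.8020) + 1·e^(−4.3267) = 0.81147 + 0.35713 + 0.11163 + 0.013211 = 1.2934.
⟨E⟩ = 98.888 meV, ⟨E²⟩ = 23316 meV².
C_V/k_B = (⟨E²⟩ − ⟨E⟩²)/(kT)² = (23316 − 9778.8)/10201 = 1.33.

1.33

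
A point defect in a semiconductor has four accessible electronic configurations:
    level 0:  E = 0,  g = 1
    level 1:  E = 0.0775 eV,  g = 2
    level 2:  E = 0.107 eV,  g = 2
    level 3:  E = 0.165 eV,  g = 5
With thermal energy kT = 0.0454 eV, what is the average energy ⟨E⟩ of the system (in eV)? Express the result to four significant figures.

Eᵢ/kT = 0, 1.70705, 2.35683, 3.63436.
Z = Σ gᵢe^(−Eᵢ/kT) = 1·e^(−0) + 2·e^(−1.70705) + 2·e^(−2.35683) + 5·e^(−3.63436) = 1.00000 + 0.362800 + 0.189440 + 0.132004 = 1.68424.
⟨E⟩ = Σ Eᵢ gᵢe^(−Eᵢ/kT) / Z = (0·1.00000 + 0.0775·0.362800 + 0.107·0.189440 + 0.165·0.132004) / 1.68424 = 0.04166 eV.

0.04166 eV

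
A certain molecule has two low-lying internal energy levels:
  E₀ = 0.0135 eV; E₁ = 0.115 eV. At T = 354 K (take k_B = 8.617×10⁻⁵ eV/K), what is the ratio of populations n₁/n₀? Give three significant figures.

k_BT = 8.617×10⁻⁵ × 354 K = 0.030504 eV.
n₁/n₀ = exp[−(E₁−E₀)/kT] = exp(−(0.1015 eV)/(0.030504 eV)) = exp(-3.3274) = 0.0359.

0.0359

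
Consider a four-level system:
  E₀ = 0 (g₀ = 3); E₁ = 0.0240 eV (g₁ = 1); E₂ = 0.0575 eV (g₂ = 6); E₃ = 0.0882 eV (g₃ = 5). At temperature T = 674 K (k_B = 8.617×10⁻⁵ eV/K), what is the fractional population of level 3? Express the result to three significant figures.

k_BT = 8.617×10⁻⁵ × 674 K = 0.058079 eV.
Eᵢ/kT = 0, 0.41323, 0.99003, 1.5186.
Z = Σ gᵢe^(−Eᵢ/kT) = 3·e^(−0) + 1·e^(−0.41323) + 6·e^(−0.99003) + 5·e^(−1.5186) = 3.0000 + 0.66151 + 2.2294 + 1.0951 = 6.9860.
P₃ = g₃ e^(−E₃/kT) / Z = 1.0951/6.9860 = 0.157.

0.157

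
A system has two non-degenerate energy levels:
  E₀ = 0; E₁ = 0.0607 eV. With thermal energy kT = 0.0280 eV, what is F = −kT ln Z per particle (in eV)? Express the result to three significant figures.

Eᵢ/kT = 0, 2.1679.
Z = Σ e^(−Eᵢ/kT) = e^(−0) + e^(−2.1679) = 1.0000 + 0.11442 = 1.1144.
F = −kT ln Z = −0.0280 × ln(1.1144) = −0.0280 × 0.10832 = -0.00303 eV.

-0.00303 eV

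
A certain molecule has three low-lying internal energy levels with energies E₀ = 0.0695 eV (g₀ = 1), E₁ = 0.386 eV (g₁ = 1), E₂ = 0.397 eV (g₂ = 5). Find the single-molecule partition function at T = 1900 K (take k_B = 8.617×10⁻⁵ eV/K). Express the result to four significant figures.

Z = 1.191

k_BT = 8.617×10⁻⁵ × 1900 K = 0.163723 eV.
Eᵢ/kT = 0.424497, 2.35764, 2.42483.
Z = Σ gᵢe^(−Eᵢ/kT) = 1·e^(−0.424497) + 1·e^(−2.35764) + 5·e^(−2.42483) = 0.654099 + 0.0946433 + 0.442466 = 1.19121.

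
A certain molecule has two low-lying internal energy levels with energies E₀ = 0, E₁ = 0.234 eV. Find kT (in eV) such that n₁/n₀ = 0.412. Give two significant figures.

0.26 eV

n₁/n₀ = exp[−(E₁−E₀)/kT] = 0.412.
⇒ (E₁−E₀)/kT = ln(1/0.412) = ln(2.427) = 0.8867.
kT = 0.234 eV / 0.8867 = 0.26 eV.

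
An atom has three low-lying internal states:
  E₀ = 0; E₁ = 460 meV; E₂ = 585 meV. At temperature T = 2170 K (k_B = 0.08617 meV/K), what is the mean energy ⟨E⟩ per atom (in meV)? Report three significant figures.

57.5 meV

k_BT = 0.08617 × 2170 K = 186.99 meV.
Eᵢ/kT = 0, 2.4600, 3.1285.
Z = Σ e^(−Eᵢ/kT) = e^(−0) + e^(−2.4600) + e^(−3.1285) = 1.0000 + 0.085435 + 0.043783 = 1.1292.
⟨E⟩ = Σ Eᵢ e^(−Eᵢ/kT) / Z = (0·1.0000 + 460·0.085435 + 585·0.043783) / 1.1292 = 57.5 meV.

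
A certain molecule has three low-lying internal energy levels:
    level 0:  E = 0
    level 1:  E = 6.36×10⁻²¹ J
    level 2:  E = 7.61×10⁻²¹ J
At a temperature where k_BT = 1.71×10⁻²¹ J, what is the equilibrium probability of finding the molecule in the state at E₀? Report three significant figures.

0.965

Eᵢ/kT = 0, 3.7193, 4.4503.
Z = Σ e^(−Eᵢ/kT) = e^(−0) + e^(−3.7193) + e^(−4.4503) = 1.0000 + 0.024251 + 0.011675 = 1.0359.
P₀ = e^(−E₀/kT) / Z = 1.0000/1.0359 = 0.965.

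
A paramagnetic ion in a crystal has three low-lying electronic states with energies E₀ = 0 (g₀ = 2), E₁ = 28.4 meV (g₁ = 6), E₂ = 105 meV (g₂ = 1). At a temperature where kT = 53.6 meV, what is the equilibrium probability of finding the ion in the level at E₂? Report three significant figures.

Eᵢ/kT = 0, 0.52985, 1.9590.
Z = Σ gᵢe^(−Eᵢ/kT) = 2·e^(−0) + 6·e^(−0.52985) + 1·e^(−1.9590) = 2.0000 + 3.5322 + 0.14100 = 5.6732.
P₂ = g₂ e^(−E₂/kT) / Z = 0.14100/5.6732 = 0.0249.

0.0249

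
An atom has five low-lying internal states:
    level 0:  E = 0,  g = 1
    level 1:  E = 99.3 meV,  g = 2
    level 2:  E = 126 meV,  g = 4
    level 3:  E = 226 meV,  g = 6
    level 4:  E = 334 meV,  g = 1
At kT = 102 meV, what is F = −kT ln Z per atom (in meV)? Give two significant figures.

-130 meV

Eᵢ/kT = 0, 0.9735, 1.235, 2.216, 3.275.
Z = Σ gᵢe^(−Eᵢ/kT) = 1·e^(−0) + 2·e^(−0.9735) + 4·e^(−1.235) + 6·e^(−2.216) + 1·e^(−3.275) = 1.000 + 0.7555 + 1.163 + 0.6543 + 0.03782 = 3.611.
F = −kT ln Z = −102 × ln(3.611) = −102 × 1.284 = -130 meV.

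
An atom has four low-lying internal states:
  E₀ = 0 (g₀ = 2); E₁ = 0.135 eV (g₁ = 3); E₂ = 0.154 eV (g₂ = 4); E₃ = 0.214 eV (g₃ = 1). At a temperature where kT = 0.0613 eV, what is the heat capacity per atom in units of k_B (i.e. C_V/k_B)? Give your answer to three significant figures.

Eᵢ/kT = 0, 2.2023, 2.5122, 3.4910.
Z = Σ gᵢe^(−Eᵢ/kT) = 2·e^(−0) + 3·e^(−2.2023) + 4·e^(−2.5122) + 1·e^(−3.4910) = 2.0000 + 0.33165 + 0.32436 + 0.030470 = 2.6865.
⟨E⟩ = 0.037686 eV, ⟨E²⟩ = 0.0056327 eV².
C_V/k_B = (⟨E²⟩ − ⟨E⟩²)/(kT)² = (0.0056327 − 0.0014202)/0.0037577 = 1.12.

1.12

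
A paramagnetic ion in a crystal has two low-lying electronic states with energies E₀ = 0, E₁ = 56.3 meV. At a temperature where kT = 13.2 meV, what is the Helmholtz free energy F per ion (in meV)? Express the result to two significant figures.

Eᵢ/kT = 0, 4.265.
Z = Σ e^(−Eᵢ/kT) = e^(−0) + e^(−4.265) = 1.000 + 0.01405 = 1.014.
F = −kT ln Z = −13.2 × ln(1.014) = −13.2 × 0.01390 = -0.18 meV.

-0.18 meV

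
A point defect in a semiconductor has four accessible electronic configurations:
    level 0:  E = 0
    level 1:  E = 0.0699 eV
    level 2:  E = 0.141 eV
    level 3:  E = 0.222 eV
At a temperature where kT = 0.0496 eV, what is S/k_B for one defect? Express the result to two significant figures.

Eᵢ/kT = 0, 1.409, 2.843, 4.476.
Z = Σ e^(−Eᵢ/kT) = e^(−0) + e^(−1.409) + e^(−2.843) + e^(−4.476) = 1.000 + 0.2444 + 0.05825 + 0.01138 = 1.314.
⟨E⟩ = Σ EᵢPᵢ = 0.02117 eV.
S/k_B = ln Z + ⟨E⟩/kT = ln(1.314) + 0.02117/0.0496 = 0.2731 + 0.4268 = 0.70.

0.70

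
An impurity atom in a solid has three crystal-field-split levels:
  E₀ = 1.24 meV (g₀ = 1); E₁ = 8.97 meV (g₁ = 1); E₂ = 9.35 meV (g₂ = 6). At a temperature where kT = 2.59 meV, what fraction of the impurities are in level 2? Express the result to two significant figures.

0.20

Eᵢ/kT = 0.4788, 3.463, 3.610.
Z = Σ gᵢe^(−Eᵢ/kT) = 1·e^(−0.4788) + 1·e^(−3.463) + 6·e^(−3.610) = 0.6195 + 0.03134 + 0.1623 = 0.8131.
P₂ = g₂ e^(−E₂/kT) / Z = 0.1623/0.8131 = 0.20.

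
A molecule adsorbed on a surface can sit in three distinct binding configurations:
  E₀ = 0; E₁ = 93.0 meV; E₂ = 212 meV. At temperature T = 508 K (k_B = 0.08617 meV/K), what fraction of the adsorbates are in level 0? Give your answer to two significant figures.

0.89

k_BT = 0.08617 × 508 K = 43.77 meV.
Eᵢ/kT = 0, 2.125, 4.844.
Z = Σ e^(−Eᵢ/kT) = e^(−0) + e^(−2.125) + e^(−4.844) = 1.000 + 0.1194 + 0.007875 = 1.127.
P₀ = e^(−E₀/kT) / Z = 1.000/1.127 = 0.89.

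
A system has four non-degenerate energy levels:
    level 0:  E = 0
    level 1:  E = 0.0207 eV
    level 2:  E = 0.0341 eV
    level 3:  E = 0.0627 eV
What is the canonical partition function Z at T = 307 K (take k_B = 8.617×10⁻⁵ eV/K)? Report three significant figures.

k_BT = 8.617×10⁻⁵ × 307 K = 0.026454 eV.
Eᵢ/kT = 0, 0.78249, 1.2890, 2.3702.
Z = Σ e^(−Eᵢ/kT) = e^(−0) + e^(−0.78249) + e^(−1.2890) + e^(−2.3702) = 1.0000 + 0.45727 + 0.27555 + 0.093462 = 1.8263.

Z = 1.83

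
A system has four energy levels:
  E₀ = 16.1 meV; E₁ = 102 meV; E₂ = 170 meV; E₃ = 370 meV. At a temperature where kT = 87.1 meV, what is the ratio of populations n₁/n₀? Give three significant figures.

n₁/n₀ = exp[−(E₁−E₀)/kT] = exp(−(85.9 meV)/(87.1 meV)) = exp(-0.98622) = 0.373.

0.373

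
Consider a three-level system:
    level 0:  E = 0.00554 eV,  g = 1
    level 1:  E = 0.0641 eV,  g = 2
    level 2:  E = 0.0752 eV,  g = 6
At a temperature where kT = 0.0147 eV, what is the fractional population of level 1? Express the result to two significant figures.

Eᵢ/kT = 0.3769, 4.361, 5.116.
Z = Σ gᵢe^(−Eᵢ/kT) = 1·e^(−0.3769) + 2·e^(−4.361) + 6·e^(−5.116) = 0.6860 + 0.02553 + 0.03600 = 0.7475.
P₁ = g₁ e^(−E₁/kT) / Z = 0.02553/0.7475 = 0.034.

0.034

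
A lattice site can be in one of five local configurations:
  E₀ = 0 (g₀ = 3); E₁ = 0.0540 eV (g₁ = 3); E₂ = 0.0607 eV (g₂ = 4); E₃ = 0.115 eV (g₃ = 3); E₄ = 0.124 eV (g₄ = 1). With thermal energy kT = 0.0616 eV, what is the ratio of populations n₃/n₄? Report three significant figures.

3.47

n₃/n₄ = (g₃/g₄) exp[−(E₃−E₄)/kT] = (3/1) × exp(−(-0.009 eV)/(0.0616 eV)) = (3/1) × exp(0.14610) = 3.47.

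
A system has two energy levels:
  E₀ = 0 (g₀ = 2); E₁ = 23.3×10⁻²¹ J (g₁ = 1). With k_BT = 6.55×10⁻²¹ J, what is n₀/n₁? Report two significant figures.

n₀/n₁ = (g₀/g₁) exp[−(E₀−E₁)/kT] = (2/1) × exp(−(-23.3 ×10⁻²¹ J)/(6.55 ×10⁻²¹ J)) = (2/1) × exp(3.557) = 70.

70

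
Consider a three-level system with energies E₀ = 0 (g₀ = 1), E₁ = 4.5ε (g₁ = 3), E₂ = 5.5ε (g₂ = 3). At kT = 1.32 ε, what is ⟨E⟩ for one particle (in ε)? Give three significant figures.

0.613 ε

Eᵢ/kT = 0, 3.4091, 4.1667.
Z = Σ gᵢe^(−Eᵢ/kT) = 1·e^(−0) + 3·e^(−3.4091) + 3·e^(−4.1667) = 1.0000 + 0.099213 + 0.046510 = 1.1457.
⟨E⟩ = Σ Eᵢ gᵢe^(−Eᵢ/kT) / Z = (0·1.0000 + 4.5·0.099213 + 5.5·0.046510) / 1.1457 = 0.613 ε.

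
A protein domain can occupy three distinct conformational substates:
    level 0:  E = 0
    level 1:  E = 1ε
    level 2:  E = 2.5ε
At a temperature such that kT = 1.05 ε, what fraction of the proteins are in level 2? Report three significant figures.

Eᵢ/kT = 0, 0.95238, 2.3810.
Z = Σ e^(−Eᵢ/kT) = e^(−0) + e^(−0.95238) + e^(−2.3810) = 1.0000 + 0.38582 + 0.092458 = 1.4783.
P₂ = e^(−E₂/kT) / Z = 0.092458/1.4783 = 0.0625.

0.0625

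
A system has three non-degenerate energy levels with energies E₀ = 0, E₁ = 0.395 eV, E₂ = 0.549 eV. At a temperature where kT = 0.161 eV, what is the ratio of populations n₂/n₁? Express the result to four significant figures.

n₂/n₁ = exp[−(E₂−E₁)/kT] = exp(−(0.154 eV)/(0.161 eV)) = exp(-0.956522) = 0.3842.

0.3842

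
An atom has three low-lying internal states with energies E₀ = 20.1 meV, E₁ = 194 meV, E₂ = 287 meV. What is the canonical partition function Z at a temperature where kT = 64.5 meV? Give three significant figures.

Z = 0.793

Eᵢ/kT = 0.31163, 3.0078, 4.4496.
Z = Σ e^(−Eᵢ/kT) = e^(−0.31163) + e^(−3.0078) + e^(−4.4496) = 0.73225 + 0.049400 + 0.011683 = 0.79333.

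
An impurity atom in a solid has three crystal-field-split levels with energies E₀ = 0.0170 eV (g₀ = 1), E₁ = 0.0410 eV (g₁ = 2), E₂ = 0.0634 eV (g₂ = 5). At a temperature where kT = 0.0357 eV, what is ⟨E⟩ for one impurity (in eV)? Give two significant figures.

Eᵢ/kT = 0.4762, 1.148, 1.776.
Z = Σ gᵢe^(−Eᵢ/kT) = 1·e^(−0.4762) + 2·e^(−1.148) + 5·e^(−1.776) = 0.6211 + 0.6345 + 0.8466 = 2.102.
⟨E⟩ = Σ Eᵢ gᵢe^(−Eᵢ/kT) / Z = (0.0170·0.6211 + 0.0410·0.6345 + 0.0634·0.8466) / 2.102 = 0.043 eV.

0.043 eV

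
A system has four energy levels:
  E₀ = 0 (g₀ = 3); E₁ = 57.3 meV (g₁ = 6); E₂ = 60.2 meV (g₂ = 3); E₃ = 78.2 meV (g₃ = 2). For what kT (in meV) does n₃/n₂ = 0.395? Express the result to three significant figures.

34.4 meV

n₃/n₂ = (g₃/g₂) exp[−(E₃−E₂)/kT] = 0.395.
⇒ (E₃−E₂)/kT = ln((2/3)/0.395) = ln(1.6878) = 0.52343.
kT = 18.0 meV / 0.52343 = 34.4 meV.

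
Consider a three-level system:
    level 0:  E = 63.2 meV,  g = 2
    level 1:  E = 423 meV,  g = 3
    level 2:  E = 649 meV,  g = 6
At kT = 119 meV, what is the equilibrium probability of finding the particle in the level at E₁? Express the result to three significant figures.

Eᵢ/kT = 0.53109, 3.5546, 5.4538.
Z = Σ gᵢe^(−Eᵢ/kT) = 2·e^(−0.53109) + 3·e^(−3.5546) + 6·e^(−5.4538) = 1.1759 + 0.085778 + 0.025680 = 1.2874.
P₁ = g₁ e^(−E₁/kT) / Z = 0.085778/1.2874 = 0.0666.

0.0666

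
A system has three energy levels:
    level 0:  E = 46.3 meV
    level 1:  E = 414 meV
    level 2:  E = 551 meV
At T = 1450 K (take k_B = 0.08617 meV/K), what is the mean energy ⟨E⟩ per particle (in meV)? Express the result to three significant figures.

72.7 meV

k_BT = 0.08617 × 1450 K = 124.95 meV.
Eᵢ/kT = 0.37055, 3.3133, 4.4098.
Z = Σ e^(−Eᵢ/kT) = e^(−0.37055) + e^(−3.3133) + e^(−4.4098) = 0.69035 + 0.036396 + 0.012158 = 0.73890.
⟨E⟩ = Σ Eᵢ e^(−Eᵢ/kT) / Z = (46.3·0.69035 + 414·0.036396 + 551·0.012158) / 0.73890 = 72.7 meV.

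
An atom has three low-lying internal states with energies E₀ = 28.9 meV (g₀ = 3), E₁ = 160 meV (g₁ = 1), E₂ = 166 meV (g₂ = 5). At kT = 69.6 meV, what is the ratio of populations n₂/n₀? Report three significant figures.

n₂/n₀ = (g₂/g₀) exp[−(E₂−E₀)/kT] = (5/3) × exp(−(137.1 meV)/(69.6 meV)) = (5/3) × exp(-1.9698) = 0.232.

0.232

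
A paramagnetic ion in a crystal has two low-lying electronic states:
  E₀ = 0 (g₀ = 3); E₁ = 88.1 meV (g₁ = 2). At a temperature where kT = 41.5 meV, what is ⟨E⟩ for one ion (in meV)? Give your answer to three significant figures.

6.51 meV

Eᵢ/kT = 0, 2.1229.
Z = Σ gᵢe^(−Eᵢ/kT) = 3·e^(−0) + 2·e^(−2.1229) = 3.0000 + 0.23937 = 3.2394.
⟨E⟩ = Σ Eᵢ gᵢe^(−Eᵢ/kT) / Z = (0·3.0000 + 88.1·0.23937) / 3.2394 = 6.51 meV.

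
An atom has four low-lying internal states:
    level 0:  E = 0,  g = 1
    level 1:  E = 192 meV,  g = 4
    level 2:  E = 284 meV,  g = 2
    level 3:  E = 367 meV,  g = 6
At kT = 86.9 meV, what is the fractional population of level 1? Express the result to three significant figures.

0.274

Eᵢ/kT = 0, 2.2094, 3.2681, 4.2232.
Z = Σ gᵢe^(−Eᵢ/kT) = 1·e^(−0) + 4·e^(−2.2094) + 2·e^(−3.2681) + 6·e^(−4.2232) = 1.0000 + 0.43907 + 0.076157 + 0.087910 = 1.6031.
P₁ = g₁ e^(−E₁/kT) / Z = 0.43907/1.6031 = 0.274.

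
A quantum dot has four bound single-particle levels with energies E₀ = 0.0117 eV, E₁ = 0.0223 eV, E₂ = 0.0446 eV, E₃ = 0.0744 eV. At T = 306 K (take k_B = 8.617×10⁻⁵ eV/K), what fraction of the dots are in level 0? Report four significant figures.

0.4881

k_BT = 8.617×10⁻⁵ × 306 K = 0.0263680 eV.
Eᵢ/kT = 0.443720, 0.845722, 1.69144, 2.82160.
Z = Σ e^(−Eᵢ/kT) = e^(−0.443720) + e^(−0.845722) + e^(−1.69144) + e^(−2.82160) = 0.641645 + 0.429247 + 0.184254 + 0.0595106 = 1.31466.
P₀ = e^(−E₀/kT) / Z = 0.641645/1.31466 = 0.4881.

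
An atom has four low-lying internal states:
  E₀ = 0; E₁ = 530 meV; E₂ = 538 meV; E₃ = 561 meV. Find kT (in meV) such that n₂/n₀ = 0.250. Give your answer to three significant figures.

388 meV

n₂/n₀ = exp[−(E₂−E₀)/kT] = 0.250.
⇒ (E₂−E₀)/kT = ln(1/0.250) = ln(4.0000) = 1.3863.
kT = 538 meV / 1.3863 = 388 meV.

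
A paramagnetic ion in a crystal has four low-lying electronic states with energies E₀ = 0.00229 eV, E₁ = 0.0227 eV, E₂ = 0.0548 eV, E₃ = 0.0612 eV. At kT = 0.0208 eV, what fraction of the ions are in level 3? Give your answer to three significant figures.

Eᵢ/kT = 0.11010, 1.0913, 2.6346, 2.9423.
Z = Σ e^(−Eᵢ/kT) = e^(−0.11010) + e^(−1.0913) + e^(−2.6346) + e^(−2.9423) = 0.89574 + 0.33578 + 0.071748 + 0.052744 = 1.3560.
P₃ = e^(−E₃/kT) / Z = 0.052744/1.3560 = 0.0389.

0.0389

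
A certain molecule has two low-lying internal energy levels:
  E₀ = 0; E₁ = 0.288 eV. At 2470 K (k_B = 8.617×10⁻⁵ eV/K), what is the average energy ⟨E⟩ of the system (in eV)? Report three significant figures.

k_BT = 8.617×10⁻⁵ × 2470 K = 0.21284 eV.
Eᵢ/kT = 0, 1.3531.
Z = Σ e^(−Eᵢ/kT) = e^(−0) + e^(−1.3531) = 1.0000 + 0.25844 = 1.2584.
⟨E⟩ = Σ Eᵢ e^(−Eᵢ/kT) / Z = (0·1.0000 + 0.288·0.25844) / 1.2584 = 0.0591 eV.

0.0591 eV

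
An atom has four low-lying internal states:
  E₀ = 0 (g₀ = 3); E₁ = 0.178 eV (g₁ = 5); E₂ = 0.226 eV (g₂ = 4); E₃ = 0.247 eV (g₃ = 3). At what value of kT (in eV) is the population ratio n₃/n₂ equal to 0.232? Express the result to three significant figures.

0.0179 eV

n₃/n₂ = (g₃/g₂) exp[−(E₃−E₂)/kT] = 0.232.
⇒ (E₃−E₂)/kT = ln((3/4)/0.232) = ln(3.2328) = 1.1733.
kT = 0.021 eV / 1.1733 = 0.0179 eV.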